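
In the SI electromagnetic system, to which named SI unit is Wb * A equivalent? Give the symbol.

Wb = V·s (flux: a volt is a weber per second),
    = kg·m²·s⁻²·A⁻¹.
Combining: Wb·A = (kg·m²·s⁻²·A⁻¹) · A = kg·m²·s⁻².
kg·m²·s⁻² is the base-SI form of the joule.

J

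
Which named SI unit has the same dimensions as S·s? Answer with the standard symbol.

F

S = 1/Ω (conductance is reciprocal resistance),
    = kg⁻¹·m⁻²·s³·A².
Combining: S·s = (kg⁻¹·m⁻²·s³·A²) · s = kg⁻¹·m⁻²·s⁴·A².
kg⁻¹·m⁻²·s⁴·A² is the base-SI form of the farad.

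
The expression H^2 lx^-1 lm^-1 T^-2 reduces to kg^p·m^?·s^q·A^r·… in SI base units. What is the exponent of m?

6

H = Wb/A (inductance = flux per current),
    = kg·m²·s⁻²·A⁻².
So H² = kg²·m⁴·s⁻⁴·A⁻⁴.
lx = lm/m² (illuminance = luminous flux per area),
    = m⁻²·cd.
So lx⁻¹ = m²·cd⁻¹.
lm = cd·sr = cd (luminous flux; sr is dimensionless).
So lm⁻¹ = cd⁻¹.
T = Wb/m² (flux density = flux per area),
    = kg·s⁻²·A⁻¹.
So T⁻² = kg⁻²·s⁴·A².
Combining: H²·lx⁻¹·lm⁻¹·T⁻² = (kg²·m⁴·s⁻⁴·A⁻⁴) · (m²·cd⁻¹) · cd⁻¹ · (kg⁻²·s⁴·A²) = m⁶·A⁻²·cd⁻².
The exponent of m is 6.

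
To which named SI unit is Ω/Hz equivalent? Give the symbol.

Hz = s⁻¹.
So Hz⁻¹ = s.
Ω = kg·m²·s⁻³·A⁻².
Combining: Hz⁻¹·Ω = s · (kg·m²·s⁻³·A⁻²) = kg·m²·s⁻²·A⁻².
kg·m²·s⁻²·A⁻² is the base-SI form of the henry.

H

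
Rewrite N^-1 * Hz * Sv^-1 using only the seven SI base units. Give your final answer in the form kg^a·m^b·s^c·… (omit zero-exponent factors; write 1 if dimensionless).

N = kg·m·s⁻².
So N⁻¹ = kg⁻¹·m⁻¹·s².
Hz = s⁻¹.
Sv = m²·s⁻².
So Sv⁻¹ = m⁻²·s².
Combining: N⁻¹·Hz·Sv⁻¹ = (kg⁻¹·m⁻¹·s²) · s⁻¹ · (m⁻²·s²) = kg⁻¹·m⁻³·s³.

kg⁻¹·m⁻³·s³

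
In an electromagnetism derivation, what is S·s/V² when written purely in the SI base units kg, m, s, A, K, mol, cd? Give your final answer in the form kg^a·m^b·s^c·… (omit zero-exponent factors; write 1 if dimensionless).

kg⁻³·m⁻⁶·s¹⁰·A⁴

S = kg⁻¹·m⁻²·s³·A².
V = kg·m²·s⁻³·A⁻¹.
So V⁻² = kg⁻²·m⁻⁴·s⁶·A².
Combining: S·s·V⁻² = (kg⁻¹·m⁻²·s³·A²) · s · (kg⁻²·m⁻⁴·s⁶·A²) = kg⁻³·m⁻⁶·s¹⁰·A⁴.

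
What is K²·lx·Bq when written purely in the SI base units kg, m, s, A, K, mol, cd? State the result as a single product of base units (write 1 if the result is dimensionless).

lx = lm/m² (illuminance = luminous flux per area),
    = m⁻²·cd.
Bq = 1/s = s⁻¹ (activity is decays per second).
Combining: K²·lx·Bq = K² · (m⁻²·cd) · s⁻¹ = m⁻²·s⁻¹·K²·cd.

m⁻²·s⁻¹·K²·cd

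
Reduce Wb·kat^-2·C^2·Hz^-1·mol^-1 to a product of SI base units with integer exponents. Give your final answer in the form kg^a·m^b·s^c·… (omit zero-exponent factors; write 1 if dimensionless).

kg·m²·s³·A·mol⁻³

Wb = V·s (flux: a volt is a weber per second),
    = kg·m²·s⁻²·A⁻¹.
kat = mol/s = s⁻¹·mol (catalytic activity).
So kat⁻² = s²·mol⁻².
C = A·s = s·A (charge = current × time).
So C² = s²·A².
Hz = 1/s = s⁻¹ (frequency is cycles per second).
So Hz⁻¹ = s.
Combining: Wb·kat⁻²·C²·Hz⁻¹·mol⁻¹ = (kg·m²·s⁻²·A⁻¹) · (s²·mol⁻²) · (s²·A²) · s · mol⁻¹ = kg·m²·s³·A·mol⁻³.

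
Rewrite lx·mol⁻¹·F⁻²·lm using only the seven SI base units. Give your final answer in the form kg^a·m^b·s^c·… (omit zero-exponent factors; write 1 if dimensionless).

lx = lm/m² (illuminance = luminous flux per area),
    = m⁻²·cd.
F = C/V (capacitance = charge per voltage),
    = A·s/(kg·m²·s⁻³·A⁻¹) (substituting C and V),
    = kg⁻¹·m⁻²·s⁴·A².
So F⁻² = kg²·m⁴·s⁻⁸·A⁻⁴.
lm = cd·sr = cd (luminous flux; sr is dimensionless).
Combining: lx·mol⁻¹·F⁻²·lm = (m⁻²·cd) · mol⁻¹ · (kg²·m⁴·s⁻⁸·A⁻⁴) · cd = kg²·m²·s⁻⁸·A⁻⁴·mol⁻¹·cd².

kg²·m²·s⁻⁸·A⁻⁴·mol⁻¹·cd²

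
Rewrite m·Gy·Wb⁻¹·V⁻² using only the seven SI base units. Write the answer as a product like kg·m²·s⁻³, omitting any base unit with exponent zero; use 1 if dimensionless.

kg⁻³·m⁻³·s⁶·A³

Gy = J/kg (absorbed dose = energy per mass),
    = m²·s⁻².
Wb = V·s (flux: a volt is a weber per second),
    = kg·m²·s⁻²·A⁻¹.
So Wb⁻¹ = kg⁻¹·m⁻²·s²·A.
V = W/A (potential = power per current),
    = kg·m²·s⁻³·A⁻¹.
So V⁻² = kg⁻²·m⁻⁴·s⁶·A².
Combining: m·Gy·Wb⁻¹·V⁻² = m · (m²·s⁻²) · (kg⁻¹·m⁻²·s²·A) · (kg⁻²·m⁻⁴·s⁶·A²) = kg⁻³·m⁻³·s⁶·A³.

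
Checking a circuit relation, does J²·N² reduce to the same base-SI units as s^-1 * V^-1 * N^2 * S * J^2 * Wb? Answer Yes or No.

Left side:
  J = N·m (work = force × distance),
      = kg·m²·s⁻².
  So J² = kg²·m⁴·s⁻⁴.
  N = kg·m/s² = kg·m·s⁻² (force = mass × acceleration).
  So N² = kg²·m²·s⁻⁴.
  Combining: J²·N² = (kg²·m⁴·s⁻⁴) · (kg²·m²·s⁻⁴) = kg⁴·m⁶·s⁻⁸.
Right side:
  V = W/A (potential = power per current),
      = kg·m²·s⁻³·A⁻¹.
  So V⁻¹ = kg⁻¹·m⁻²·s³·A.
  N = kg·m/s² = kg·m·s⁻² (force = mass × acceleration).
  So N² = kg²·m²·s⁻⁴.
  S = 1/Ω (conductance is reciprocal resistance),
      = kg⁻¹·m⁻²·s³·A².
  J = N·m (work = force × distance),
      = kg·m²·s⁻².
  So J² = kg²·m⁴·s⁻⁴.
  Wb = V·s (flux: a volt is a weber per second),
      = kg·m²·s⁻²·A⁻¹.
  Combining: s⁻¹·V⁻¹·N²·S·J²·Wb = s⁻¹ · (kg⁻¹·m⁻²·s³·A) · (kg²·m²·s⁻⁴) · (kg⁻¹·m⁻²·s³·A²) · (kg²·m⁴·s⁻⁴) · (kg·m²·s⁻²·A⁻¹) = kg³·m⁴·s⁻⁵·A².
Left is kg⁴·m⁶·s⁻⁸; right is kg³·m⁴·s⁻⁵·A² — different.

No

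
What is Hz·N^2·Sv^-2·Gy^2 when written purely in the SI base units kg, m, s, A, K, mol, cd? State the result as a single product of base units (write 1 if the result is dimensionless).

Hz = s⁻¹.
N = kg·m·s⁻².
So N² = kg²·m²·s⁻⁴.
Sv = m²·s⁻².
So Sv⁻² = m⁻⁴·s⁴.
Gy = m²·s⁻².
So Gy² = m⁴·s⁻⁴.
Combining: Hz·N²·Sv⁻²·Gy² = s⁻¹ · (kg²·m²·s⁻⁴) · (m⁻⁴·s⁴) · (m⁴·s⁻⁴) = kg²·m²·s⁻⁵.

kg²·m²·s⁻⁵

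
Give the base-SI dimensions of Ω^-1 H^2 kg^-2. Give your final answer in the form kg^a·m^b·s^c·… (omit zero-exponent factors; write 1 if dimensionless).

Ω = V/A (resistance = voltage per current),
    = kg·m²·s⁻³·A⁻².
So Ω⁻¹ = kg⁻¹·m⁻²·s³·A².
H = Wb/A (inductance = flux per current),
    = kg·m²·s⁻²·A⁻².
So H² = kg²·m⁴·s⁻⁴·A⁻⁴.
Combining: Ω⁻¹·H²·kg⁻² = (kg⁻¹·m⁻²·s³·A²) · (kg²·m⁴·s⁻⁴·A⁻⁴) · kg⁻² = kg⁻¹·m²·s⁻¹·A⁻².

kg⁻¹·m²·s⁻¹·A⁻²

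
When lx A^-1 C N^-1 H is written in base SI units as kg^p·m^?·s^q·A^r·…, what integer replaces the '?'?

-1

lx = lm/m² (illuminance = luminous flux per area),
    = m⁻²·cd.
C = A·s = s·A (charge = current × time).
N = kg·m/s² = kg·m·s⁻² (force = mass × acceleration).
So N⁻¹ = kg⁻¹·m⁻¹·s².
H = Wb/A (inductance = flux per current),
    = kg·m²·s⁻²·A⁻².
Combining: lx·A⁻¹·C·N⁻¹·H = (m⁻²·cd) · A⁻¹ · (s·A) · (kg⁻¹·m⁻¹·s²) · (kg·m²·s⁻²·A⁻²) = m⁻¹·s·A⁻²·cd.
The exponent of m is -1.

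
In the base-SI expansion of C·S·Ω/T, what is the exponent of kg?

-1

C = A·s = s·A (charge = current × time).
S = 1/Ω (conductance is reciprocal resistance),
    = kg⁻¹·m⁻²·s³·A².
Ω = V/A (resistance = voltage per current),
    = kg·m²·s⁻³·A⁻².
T = Wb/m² (flux density = flux per area),
    = kg·s⁻²·A⁻¹.
So T⁻¹ = kg⁻¹·s²·A.
Combining: C·S·Ω·T⁻¹ = (s·A) · (kg⁻¹·m⁻²·s³·A²) · (kg·m²·s⁻³·A⁻²) · (kg⁻¹·s²·A) = kg⁻¹·s³·A².
The exponent of kg is -1.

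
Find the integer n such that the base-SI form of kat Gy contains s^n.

-3

kat = mol/s = s⁻¹·mol (catalytic activity).
Gy = J/kg (absorbed dose = energy per mass),
    = m²·s⁻².
Combining: kat·Gy = (s⁻¹·mol) · (m²·s⁻²) = m²·s⁻³·mol.
The exponent of s is -3.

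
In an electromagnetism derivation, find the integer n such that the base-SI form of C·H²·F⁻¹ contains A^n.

C = s·A.
H = kg·m²·s⁻²·A⁻².
So H² = kg²·m⁴·s⁻⁴·A⁻⁴.
F = kg⁻¹·m⁻²·s⁴·A².
So F⁻¹ = kg·m²·s⁻⁴·A⁻².
Combining: C·H²·F⁻¹ = (s·A) · (kg²·m⁴·s⁻⁴·A⁻⁴) · (kg·m²·s⁻⁴·A⁻²) = kg³·m⁶·s⁻⁷·A⁻⁵.
The exponent of A is -5.

-5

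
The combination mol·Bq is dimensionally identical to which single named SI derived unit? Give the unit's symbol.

Bq = 1/s = s⁻¹ (activity is decays per second).
Combining: mol·Bq = mol · s⁻¹ = s⁻¹·mol.
s⁻¹·mol is the base-SI form of the katal.

kat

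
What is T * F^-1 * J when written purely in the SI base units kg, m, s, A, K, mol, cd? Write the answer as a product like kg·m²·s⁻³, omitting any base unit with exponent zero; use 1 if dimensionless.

kg³·m⁴·s⁻⁸·A⁻³

T = kg·s⁻²·A⁻¹.
F = kg⁻¹·m⁻²·s⁴·A².
So F⁻¹ = kg·m²·s⁻⁴·A⁻².
J = kg·m²·s⁻².
Combining: T·F⁻¹·J = (kg·s⁻²·A⁻¹) · (kg·m²·s⁻⁴·A⁻²) · (kg·m²·s⁻²) = kg³·m⁴·s⁻⁸·A⁻³.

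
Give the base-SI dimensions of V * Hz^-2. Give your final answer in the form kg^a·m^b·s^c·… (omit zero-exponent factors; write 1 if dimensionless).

V = W/A (potential = power per current),
    = kg·m²·s⁻³·A⁻¹.
Hz = 1/s = s⁻¹ (frequency is cycles per second).
So Hz⁻² = s².
Combining: V·Hz⁻² = (kg·m²·s⁻³·A⁻¹) · s² = kg·m²·s⁻¹·A⁻¹.

kg·m²·s⁻¹·A⁻¹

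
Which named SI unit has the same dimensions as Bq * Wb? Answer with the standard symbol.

V

Bq = 1/s = s⁻¹ (activity is decays per second).
Wb = V·s (flux: a volt is a weber per second),
    = kg·m²·s⁻²·A⁻¹.
Combining: Bq·Wb = s⁻¹ · (kg·m²·s⁻²·A⁻¹) = kg·m²·s⁻³·A⁻¹.
kg·m²·s⁻³·A⁻¹ is the base-SI form of the volt.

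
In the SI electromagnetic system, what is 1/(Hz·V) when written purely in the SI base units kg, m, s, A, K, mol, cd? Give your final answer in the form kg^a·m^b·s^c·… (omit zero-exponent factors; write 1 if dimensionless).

Hz = 1/s = s⁻¹ (frequency is cycles per second).
So Hz⁻¹ = s.
V = W/A (potential = power per current),
    = kg·m²·s⁻³·A⁻¹.
So V⁻¹ = kg⁻¹·m⁻²·s³·A.
Combining: Hz⁻¹·V⁻¹ = s · (kg⁻¹·m⁻²·s³·A) = kg⁻¹·m⁻²·s⁴·A.

kg⁻¹·m⁻²·s⁴·A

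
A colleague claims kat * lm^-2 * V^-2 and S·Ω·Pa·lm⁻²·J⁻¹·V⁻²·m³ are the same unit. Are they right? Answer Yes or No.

No

Left side:
  kat = mol/s = s⁻¹·mol (catalytic activity).
  lm = cd·sr = cd (luminous flux; sr is dimensionless).
  So lm⁻² = cd⁻².
  V = W/A (potential = power per current),
      = kg·m²·s⁻³·A⁻¹.
  So V⁻² = kg⁻²·m⁻⁴·s⁶·A².
  Combining: kat·lm⁻²·V⁻² = (s⁻¹·mol) · cd⁻² · (kg⁻²·m⁻⁴·s⁶·A²) = kg⁻²·m⁻⁴·s⁵·A²·mol·cd⁻².
Right side:
  S = 1/Ω (conductance is reciprocal resistance),
      = kg⁻¹·m⁻²·s³·A².
  Ω = V/A (resistance = voltage per current),
      = kg·m²·s⁻³·A⁻².
  Pa = N/m² (pressure = force per area),
      = kg·m⁻¹·s⁻².
  lm = cd·sr = cd (luminous flux; sr is dimensionless).
  So lm⁻² = cd⁻².
  J = N·m (work = force × distance),
      = kg·m²·s⁻².
  So J⁻¹ = kg⁻¹·m⁻²·s².
  V = W/A (potential = power per current),
      = kg·m²·s⁻³·A⁻¹.
  So V⁻² = kg⁻²·m⁻⁴·s⁶·A².
  Combining: S·Ω·Pa·lm⁻²·J⁻¹·V⁻²·m³ = (kg⁻¹·m⁻²·s³·A²) · (kg·m²·s⁻³·A⁻²) · (kg·m⁻¹·s⁻²) · cd⁻² · (kg⁻¹·m⁻²·s²) · (kg⁻²·m⁻⁴·s⁶·A²) · m³ = kg⁻²·m⁻⁴·s⁶·A²·cd⁻².
Left is kg⁻²·m⁻⁴·s⁵·A²·mol·cd⁻²; right is kg⁻²·m⁻⁴·s⁶·A²·cd⁻² — different.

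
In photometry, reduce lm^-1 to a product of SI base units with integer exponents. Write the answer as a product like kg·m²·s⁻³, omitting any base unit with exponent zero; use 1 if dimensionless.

cd⁻¹

lm = cd.
So lm⁻¹ = cd⁻¹.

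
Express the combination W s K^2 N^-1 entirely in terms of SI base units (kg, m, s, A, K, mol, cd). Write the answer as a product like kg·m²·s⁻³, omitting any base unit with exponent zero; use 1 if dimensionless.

W = J/s (power = energy per time),
    = kg·m²·s⁻³.
N = kg·m/s² = kg·m·s⁻² (force = mass × acceleration).
So N⁻¹ = kg⁻¹·m⁻¹·s².
Combining: W·s·K²·N⁻¹ = (kg·m²·s⁻³) · s · K² · (kg⁻¹·m⁻¹·s²) = m·K².

m·K²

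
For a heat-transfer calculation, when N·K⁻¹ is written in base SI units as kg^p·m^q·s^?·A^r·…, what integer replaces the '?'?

N = kg·m·s⁻².
Combining: N·K⁻¹ = (kg·m·s⁻²) · K⁻¹ = kg·m·s⁻²·K⁻¹.
The exponent of s is -2.

-2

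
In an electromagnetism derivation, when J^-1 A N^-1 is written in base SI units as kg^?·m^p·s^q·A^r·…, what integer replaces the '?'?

-2

J = N·m (work = force × distance),
    = kg·m²·s⁻².
So J⁻¹ = kg⁻¹·m⁻²·s².
N = kg·m/s² = kg·m·s⁻² (force = mass × acceleration).
So N⁻¹ = kg⁻¹·m⁻¹·s².
Combining: J⁻¹·A·N⁻¹ = (kg⁻¹·m⁻²·s²) · A · (kg⁻¹·m⁻¹·s²) = kg⁻²·m⁻³·s⁴·A.
The exponent of kg is -2.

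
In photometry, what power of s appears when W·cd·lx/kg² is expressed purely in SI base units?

W = J/s (power = energy per time),
    = kg·m²·s⁻³.
lx = lm/m² (illuminance = luminous flux per area),
    = m⁻²·cd.
Combining: W·kg⁻²·cd·lx = (kg·m²·s⁻³) · kg⁻² · cd · (m⁻²·cd) = kg⁻¹·s⁻³·cd².
The exponent of s is -3.

-3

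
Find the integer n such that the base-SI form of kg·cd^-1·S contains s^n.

3

S = kg⁻¹·m⁻²·s³·A².
Combining: kg·cd⁻¹·S = kg · cd⁻¹ · (kg⁻¹·m⁻²·s³·A²) = m⁻²·s³·A²·cd⁻¹.
The exponent of s is 3.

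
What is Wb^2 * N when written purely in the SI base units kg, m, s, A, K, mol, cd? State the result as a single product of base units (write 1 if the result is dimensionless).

Wb = kg·m²·s⁻²·A⁻¹.
So Wb² = kg²·m⁴·s⁻⁴·A⁻².
N = kg·m·s⁻².
Combining: Wb²·N = (kg²·m⁴·s⁻⁴·A⁻²) · (kg·m·s⁻²) = kg³·m⁵·s⁻⁶·A⁻².

kg³·m⁵·s⁻⁶·A⁻²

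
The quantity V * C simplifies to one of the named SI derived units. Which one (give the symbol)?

J

V = W/A (potential = power per current),
    = kg·m²·s⁻³·A⁻¹.
C = A·s = s·A (charge = current × time).
Combining: V·C = (kg·m²·s⁻³·A⁻¹) · (s·A) = kg·m²·s⁻².
kg·m²·s⁻² is the base-SI form of the joule.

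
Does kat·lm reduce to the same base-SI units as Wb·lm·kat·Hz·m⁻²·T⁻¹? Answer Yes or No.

Left side:
  kat = s⁻¹·mol.
  lm = cd.
  Combining: kat·lm = (s⁻¹·mol) · cd = s⁻¹·mol·cd.
Right side:
  Wb = kg·m²·s⁻²·A⁻¹.
  lm = cd.
  kat = s⁻¹·mol.
  Hz = s⁻¹.
  T = kg·s⁻²·A⁻¹.
  So T⁻¹ = kg⁻¹·s²·A.
  Combining: Wb·lm·kat·Hz·m⁻²·T⁻¹ = (kg·m²·s⁻²·A⁻¹) · cd · (s⁻¹·mol) · s⁻¹ · m⁻² · (kg⁻¹·s²·A) = s⁻²·mol·cd.
Left is s⁻¹·mol·cd; right is s⁻²·mol·cd — different.

No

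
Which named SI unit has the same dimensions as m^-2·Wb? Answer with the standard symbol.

Wb = kg·m²·s⁻²·A⁻¹.
Combining: m⁻²·Wb = m⁻² · (kg·m²·s⁻²·A⁻¹) = kg·s⁻²·A⁻¹.
kg·s⁻²·A⁻¹ is the base-SI form of the tesla.

T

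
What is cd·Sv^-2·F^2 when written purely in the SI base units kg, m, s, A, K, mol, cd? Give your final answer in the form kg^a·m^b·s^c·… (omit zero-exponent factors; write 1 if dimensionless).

Sv = J/kg (equivalent dose = energy per mass),
    = m²·s⁻².
So Sv⁻² = m⁻⁴·s⁴.
F = C/V (capacitance = charge per voltage),
    = A·s/(kg·m²·s⁻³·A⁻¹) (substituting C and V),
    = kg⁻¹·m⁻²·s⁴·A².
So F² = kg⁻²·m⁻⁴·s⁸·A⁴.
Combining: cd·Sv⁻²·F² = cd · (m⁻⁴·s⁴) · (kg⁻²·m⁻⁴·s⁸·A⁴) = kg⁻²·m⁻⁸·s¹²·A⁴·cd.

kg⁻²·m⁻⁸·s¹²·A⁴·cd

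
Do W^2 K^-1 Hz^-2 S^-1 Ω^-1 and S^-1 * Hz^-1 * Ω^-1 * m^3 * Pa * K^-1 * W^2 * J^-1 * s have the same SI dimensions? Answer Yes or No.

Yes

Left side:
  W = J/s (power = energy per time),
      = kg·m²·s⁻³.
  So W² = kg²·m⁴·s⁻⁶.
  Hz = 1/s = s⁻¹ (frequency is cycles per second).
  So Hz⁻² = s².
  S = 1/Ω (conductance is reciprocal resistance),
      = kg⁻¹·m⁻²·s³·A².
  So S⁻¹ = kg·m²·s⁻³·A⁻².
  Ω = V/A (resistance = voltage per current),
      = kg·m²·s⁻³·A⁻².
  So Ω⁻¹ = kg⁻¹·m⁻²·s³·A².
  Combining: W²·K⁻¹·Hz⁻²·S⁻¹·Ω⁻¹ = (kg²·m⁴·s⁻⁶) · K⁻¹ · s² · (kg·m²·s⁻³·A⁻²) · (kg⁻¹·m⁻²·s³·A²) = kg²·m⁴·s⁻⁴·K⁻¹.
Right side:
  S = 1/Ω (conductance is reciprocal resistance),
      = kg⁻¹·m⁻²·s³·A².
  So S⁻¹ = kg·m²·s⁻³·A⁻².
  Hz = 1/s = s⁻¹ (frequency is cycles per second).
  So Hz⁻¹ = s.
  Ω = V/A (resistance = voltage per current),
      = kg·m²·s⁻³·A⁻².
  So Ω⁻¹ = kg⁻¹·m⁻²·s³·A².
  Pa = N/m² (pressure = force per area),
      = kg·m⁻¹·s⁻².
  W = J/s (power = energy per time),
      = kg·m²·s⁻³.
  So W² = kg²·m⁴·s⁻⁶.
  J = N·m (work = force × distance),
      = kg·m²·s⁻².
  So J⁻¹ = kg⁻¹·m⁻²·s².
  Combining: S⁻¹·Hz⁻¹·Ω⁻¹·m³·Pa·K⁻¹·W²·J⁻¹·s = (kg·m²·s⁻³·A⁻²) · s · (kg⁻¹·m⁻²·s³·A²) · m³ · (kg·m⁻¹·s⁻²) · K⁻¹ · (kg²·m⁴·s⁻⁶) · (kg⁻¹·m⁻²·s²) · s = kg²·m⁴·s⁻⁴·K⁻¹.
Both reduce to kg²·m⁴·s⁻⁴·K⁻¹.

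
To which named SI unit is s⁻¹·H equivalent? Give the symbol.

H = Wb/A (inductance = flux per current),
    = kg·m²·s⁻²·A⁻².
Combining: s⁻¹·H = s⁻¹ · (kg·m²·s⁻²·A⁻²) = kg·m²·s⁻³·A⁻².
kg·m²·s⁻³·A⁻² is the base-SI form of the ohm.

Ω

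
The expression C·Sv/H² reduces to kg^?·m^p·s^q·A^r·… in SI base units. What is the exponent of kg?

H = Wb/A (inductance = flux per current),
    = kg·m²·s⁻²·A⁻².
So H⁻² = kg⁻²·m⁻⁴·s⁴·A⁴.
C = A·s = s·A (charge = current × time).
Sv = J/kg (equivalent dose = energy per mass),
    = m²·s⁻².
Combining: H⁻²·C·Sv = (kg⁻²·m⁻⁴·s⁴·A⁴) · (s·A) · (m²·s⁻²) = kg⁻²·m⁻²·s³·A⁵.
The exponent of kg is -2.

-2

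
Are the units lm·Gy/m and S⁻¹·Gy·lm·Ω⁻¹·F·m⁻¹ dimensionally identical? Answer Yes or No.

No

Left side:
  lm = cd.
  Gy = m²·s⁻².
  Combining: m⁻¹·lm·Gy = m⁻¹ · cd · (m²·s⁻²) = m·s⁻²·cd.
Right side:
  S = kg⁻¹·m⁻²·s³·A².
  So S⁻¹ = kg·m²·s⁻³·A⁻².
  Gy = m²·s⁻².
  lm = cd.
  Ω = kg·m²·s⁻³·A⁻².
  So Ω⁻¹ = kg⁻¹·m⁻²·s³·A².
  F = kg⁻¹·m⁻²·s⁴·A².
  Combining: S⁻¹·Gy·lm·Ω⁻¹·F·m⁻¹ = (kg·m²·s⁻³·A⁻²) · (m²·s⁻²) · cd · (kg⁻¹·m⁻²·s³·A²) · (kg⁻¹·m⁻²·s⁴·A²) · m⁻¹ = kg⁻¹·m⁻¹·s²·A²·cd.
Left is m·s⁻²·cd; right is kg⁻¹·m⁻¹·s²·A²·cd — different.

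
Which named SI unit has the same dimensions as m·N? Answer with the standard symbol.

J

N = kg·m/s² = kg·m·s⁻² (force = mass × acceleration).
Combining: m·N = m · (kg·m·s⁻²) = kg·m²·s⁻².
kg·m²·s⁻² is the base-SI form of the joule.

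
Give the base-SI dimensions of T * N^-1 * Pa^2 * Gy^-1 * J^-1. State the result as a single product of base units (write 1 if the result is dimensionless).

kg·m⁻⁷·A⁻¹

T = Wb/m² (flux density = flux per area),
    = kg·s⁻²·A⁻¹.
N = kg·m/s² = kg·m·s⁻² (force = mass × acceleration).
So N⁻¹ = kg⁻¹·m⁻¹·s².
Pa = N/m² (pressure = force per area),
    = kg·m⁻¹·s⁻².
So Pa² = kg²·m⁻²·s⁻⁴.
Gy = J/kg (absorbed dose = energy per mass),
    = m²·s⁻².
So Gy⁻¹ = m⁻²·s².
J = N·m (work = force × distance),
    = kg·m²·s⁻².
So J⁻¹ = kg⁻¹·m⁻²·s².
Combining: T·N⁻¹·Pa²·Gy⁻¹·J⁻¹ = (kg·s⁻²·A⁻¹) · (kg⁻¹·m⁻¹·s²) · (kg²·m⁻²·s⁻⁴) · (m⁻²·s²) · (kg⁻¹·m⁻²·s²) = kg·m⁻⁷·A⁻¹.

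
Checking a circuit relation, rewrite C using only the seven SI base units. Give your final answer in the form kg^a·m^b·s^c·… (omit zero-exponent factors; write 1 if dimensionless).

s·A

C = s·A.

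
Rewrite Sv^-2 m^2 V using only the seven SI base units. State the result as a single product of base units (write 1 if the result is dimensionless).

Sv = J/kg (equivalent dose = energy per mass),
    = m²·s⁻².
So Sv⁻² = m⁻⁴·s⁴.
V = W/A (potential = power per current),
    = kg·m²·s⁻³·A⁻¹.
Combining: Sv⁻²·m²·V = (m⁻⁴·s⁴) · m² · (kg·m²·s⁻³·A⁻¹) = kg·s·A⁻¹.

kg·s·A⁻¹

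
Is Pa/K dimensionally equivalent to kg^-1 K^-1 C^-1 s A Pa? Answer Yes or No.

Left side:
  Pa = N/m² (pressure = force per area),
      = kg·m⁻¹·s⁻².
  Combining: K⁻¹·Pa = K⁻¹ · (kg·m⁻¹·s⁻²) = kg·m⁻¹·s⁻²·K⁻¹.
Right side:
  C = A·s = s·A (charge = current × time).
  So C⁻¹ = s⁻¹·A⁻¹.
  Pa = N/m² (pressure = force per area),
      = kg·m⁻¹·s⁻².
  Combining: kg⁻¹·K⁻¹·C⁻¹·s·A·Pa = kg⁻¹ · K⁻¹ · (s⁻¹·A⁻¹) · s · A · (kg·m⁻¹·s⁻²) = m⁻¹·s⁻²·K⁻¹.
Left is kg·m⁻¹·s⁻²·K⁻¹; right is m⁻¹·s⁻²·K⁻¹ — different.

No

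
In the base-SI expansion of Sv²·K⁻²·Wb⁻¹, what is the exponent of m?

2

Sv = m²·s⁻².
So Sv² = m⁴·s⁻⁴.
Wb = kg·m²·s⁻²·A⁻¹.
So Wb⁻¹ = kg⁻¹·m⁻²·s²·A.
Combining: Sv²·K⁻²·Wb⁻¹ = (m⁴·s⁻⁴) · K⁻² · (kg⁻¹·m⁻²·s²·A) = kg⁻¹·m²·s⁻²·A·K⁻².
The exponent of m is 2.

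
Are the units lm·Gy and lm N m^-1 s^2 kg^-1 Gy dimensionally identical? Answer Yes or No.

Left side:
  lm = cd.
  Gy = m²·s⁻².
  Combining: lm·Gy = cd · (m²·s⁻²) = m²·s⁻²·cd.
Right side:
  lm = cd·sr = cd (luminous flux; sr is dimensionless).
  N = kg·m/s² = kg·m·s⁻² (force = mass × acceleration).
  Gy = J/kg (absorbed dose = energy per mass),
      = m²·s⁻².
  Combining: lm·N·m⁻¹·s²·kg⁻¹·Gy = cd · (kg·m·s⁻²) · m⁻¹ · s² · kg⁻¹ · (m²·s⁻²) = m²·s⁻²·cd.
Both reduce to m²·s⁻²·cd.

Yes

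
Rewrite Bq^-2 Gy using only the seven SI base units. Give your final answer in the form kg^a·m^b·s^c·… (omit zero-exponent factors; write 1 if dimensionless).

Bq = 1/s = s⁻¹ (activity is decays per second).
So Bq⁻² = s².
Gy = J/kg (absorbed dose = energy per mass),
    = m²·s⁻².
Combining: Bq⁻²·Gy = s² · (m²·s⁻²) = m².

m²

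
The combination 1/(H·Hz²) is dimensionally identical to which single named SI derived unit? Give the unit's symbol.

H = kg·m²·s⁻²·A⁻².
So H⁻¹ = kg⁻¹·m⁻²·s²·A².
Hz = s⁻¹.
So Hz⁻² = s².
Combining: H⁻¹·Hz⁻² = (kg⁻¹·m⁻²·s²·A²) · s² = kg⁻¹·m⁻²·s⁴·A².
kg⁻¹·m⁻²·s⁴·A² is the base-SI form of the farad.

F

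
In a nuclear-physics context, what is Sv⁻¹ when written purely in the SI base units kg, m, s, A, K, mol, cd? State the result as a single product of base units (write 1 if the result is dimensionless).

m⁻²·s²

Sv = J/kg (equivalent dose = energy per mass),
    = m²·s⁻².
So Sv⁻¹ = m⁻²·s².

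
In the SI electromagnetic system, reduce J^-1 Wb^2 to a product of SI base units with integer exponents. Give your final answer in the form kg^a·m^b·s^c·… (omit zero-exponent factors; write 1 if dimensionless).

J = N·m (work = force × distance),
    = kg·m²·s⁻².
So J⁻¹ = kg⁻¹·m⁻²·s².
Wb = V·s (flux: a volt is a weber per second),
    = kg·m²·s⁻²·A⁻¹.
So Wb² = kg²·m⁴·s⁻⁴·A⁻².
Combining: J⁻¹·Wb² = (kg⁻¹·m⁻²·s²) · (kg²·m⁴·s⁻⁴·A⁻²) = kg·m²·s⁻²·A⁻².

kg·m²·s⁻²·A⁻²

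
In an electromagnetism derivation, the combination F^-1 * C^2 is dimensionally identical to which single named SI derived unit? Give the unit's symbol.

F = C/V (capacitance = charge per voltage),
    = A·s/(kg·m²·s⁻³·A⁻¹) (substituting C and V),
    = kg⁻¹·m⁻²·s⁴·A².
So F⁻¹ = kg·m²·s⁻⁴·A⁻².
C = A·s = s·A (charge = current × time).
So C² = s²·A².
Combining: F⁻¹·C² = (kg·m²·s⁻⁴·A⁻²) · (s²·A²) = kg·m²·s⁻².
kg·m²·s⁻² is the base-SI form of the joule.

J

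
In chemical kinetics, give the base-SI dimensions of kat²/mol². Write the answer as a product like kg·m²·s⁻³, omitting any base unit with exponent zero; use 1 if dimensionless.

kat = mol/s = s⁻¹·mol (catalytic activity).
So kat² = s⁻²·mol².
Combining: kat²·mol⁻² = (s⁻²·mol²) · mol⁻² = s⁻².

s⁻²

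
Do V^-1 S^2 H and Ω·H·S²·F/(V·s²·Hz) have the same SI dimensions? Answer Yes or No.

Left side:
  V = W/A (potential = power per current),
      = kg·m²·s⁻³·A⁻¹.
  So V⁻¹ = kg⁻¹·m⁻²·s³·A.
  S = 1/Ω (conductance is reciprocal resistance),
      = kg⁻¹·m⁻²·s³·A².
  So S² = kg⁻²·m⁻⁴·s⁶·A⁴.
  H = Wb/A (inductance = flux per current),
      = kg·m²·s⁻²·A⁻².
  Combining: V⁻¹·S²·H = (kg⁻¹·m⁻²·s³·A) · (kg⁻²·m⁻⁴·s⁶·A⁴) · (kg·m²·s⁻²·A⁻²) = kg⁻²·m⁻⁴·s⁷·A³.
Right side:
  V = kg·m²·s⁻³·A⁻¹.
  So V⁻¹ = kg⁻¹·m⁻²·s³·A.
  Ω = kg·m²·s⁻³·A⁻².
  H = kg·m²·s⁻²·A⁻².
  Hz = s⁻¹.
  So Hz⁻¹ = s.
  S = kg⁻¹·m⁻²·s³·A².
  So S² = kg⁻²·m⁻⁴·s⁶·A⁴.
  F = kg⁻¹·m⁻²·s⁴·A².
  Combining: V⁻¹·s⁻²·Ω·H·Hz⁻¹·S²·F = (kg⁻¹·m⁻²·s³·A) · s⁻² · (kg·m²·s⁻³·A⁻²) · (kg·m²·s⁻²·A⁻²) · s · (kg⁻²·m⁻⁴·s⁶·A⁴) · (kg⁻¹·m⁻²·s⁴·A²) = kg⁻²·m⁻⁴·s⁷·A³.
Both reduce to kg⁻²·m⁻⁴·s⁷·A³.

Yes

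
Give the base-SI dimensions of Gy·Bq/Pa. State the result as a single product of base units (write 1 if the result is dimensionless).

Gy = J/kg (absorbed dose = energy per mass),
    = m²·s⁻².
Pa = N/m² (pressure = force per area),
    = kg·m⁻¹·s⁻².
So Pa⁻¹ = kg⁻¹·m·s².
Bq = 1/s = s⁻¹ (activity is decays per second).
Combining: Gy·Pa⁻¹·Bq = (m²·s⁻²) · (kg⁻¹·m·s²) · s⁻¹ = kg⁻¹·m³·s⁻¹.

kg⁻¹·m³·s⁻¹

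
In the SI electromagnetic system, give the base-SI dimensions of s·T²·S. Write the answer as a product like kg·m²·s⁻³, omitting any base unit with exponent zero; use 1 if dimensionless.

T = Wb/m² (flux density = flux per area),
    = kg·s⁻²·A⁻¹.
So T² = kg²·s⁻⁴·A⁻².
S = 1/Ω (conductance is reciprocal resistance),
    = kg⁻¹·m⁻²·s³·A².
Combining: s·T²·S = s · (kg²·s⁻⁴·A⁻²) · (kg⁻¹·m⁻²·s³·A²) = kg·m⁻².

kg·m⁻²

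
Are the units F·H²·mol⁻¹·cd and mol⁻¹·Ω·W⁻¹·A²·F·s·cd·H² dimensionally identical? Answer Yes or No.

No

Left side:
  F = C/V (capacitance = charge per voltage),
      = A·s/(kg·m²·s⁻³·A⁻¹) (substituting C and V),
      = kg⁻¹·m⁻²·s⁴·A².
  H = Wb/A (inductance = flux per current),
      = kg·m²·s⁻²·A⁻².
  So H² = kg²·m⁴·s⁻⁴·A⁻⁴.
  Combining: F·H²·mol⁻¹·cd = (kg⁻¹·m⁻²·s⁴·A²) · (kg²·m⁴·s⁻⁴·A⁻⁴) · mol⁻¹ · cd = kg·m²·A⁻²·mol⁻¹·cd.
Right side:
  Ω = kg·m²·s⁻³·A⁻².
  W = kg·m²·s⁻³.
  So W⁻¹ = kg⁻¹·m⁻²·s³.
  F = kg⁻¹·m⁻²·s⁴·A².
  H = kg·m²·s⁻²·A⁻².
  So H² = kg²·m⁴·s⁻⁴·A⁻⁴.
  Combining: mol⁻¹·Ω·W⁻¹·A²·F·s·cd·H² = mol⁻¹ · (kg·m²·s⁻³·A⁻²) · (kg⁻¹·m⁻²·s³) · A² · (kg⁻¹·m⁻²·s⁴·A²) · s · cd · (kg²·m⁴·s⁻⁴·A⁻⁴) = kg·m²·s·A⁻²·mol⁻¹·cd.
Left is kg·m²·A⁻²·mol⁻¹·cd; right is kg·m²·s·A⁻²·mol⁻¹·cd — different.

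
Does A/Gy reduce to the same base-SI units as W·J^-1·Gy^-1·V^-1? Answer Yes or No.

Left side:
  Gy = m²·s⁻².
  So Gy⁻¹ = m⁻²·s².
  Combining: A·Gy⁻¹ = A · (m⁻²·s²) = m⁻²·s²·A.
Right side:
  W = J/s (power = energy per time),
      = kg·m²·s⁻³.
  J = N·m (work = force × distance),
      = kg·m²·s⁻².
  So J⁻¹ = kg⁻¹·m⁻²·s².
  Gy = J/kg (absorbed dose = energy per mass),
      = m²·s⁻².
  So Gy⁻¹ = m⁻²·s².
  V = W/A (potential = power per current),
      = kg·m²·s⁻³·A⁻¹.
  So V⁻¹ = kg⁻¹·m⁻²·s³·A.
  Combining: W·J⁻¹·Gy⁻¹·V⁻¹ = (kg·m²·s⁻³) · (kg⁻¹·m⁻²·s²) · (m⁻²·s²) · (kg⁻¹·m⁻²·s³·A) = kg⁻¹·m⁻⁴·s⁴·A.
Left is m⁻²·s²·A; right is kg⁻¹·m⁻⁴·s⁴·A — different.

No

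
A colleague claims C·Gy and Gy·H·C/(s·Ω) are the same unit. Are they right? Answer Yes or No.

Left side:
  C = A·s = s·A (charge = current × time).
  Gy = J/kg (absorbed dose = energy per mass),
      = m²·s⁻².
  Combining: C·Gy = (s·A) · (m²·s⁻²) = m²·s⁻¹·A.
Right side:
  Gy = J/kg (absorbed dose = energy per mass),
      = m²·s⁻².
  H = Wb/A (inductance = flux per current),
      = kg·m²·s⁻²·A⁻².
  C = A·s = s·A (charge = current × time).
  Ω = V/A (resistance = voltage per current),
      = kg·m²·s⁻³·A⁻².
  So Ω⁻¹ = kg⁻¹·m⁻²·s³·A².
  Combining: Gy·H·C·s⁻¹·Ω⁻¹ = (m²·s⁻²) · (kg·m²·s⁻²·A⁻²) · (s·A) · s⁻¹ · (kg⁻¹·m⁻²·s³·A²) = m²·s⁻¹·A.
Both reduce to m²·s⁻¹·A.

Yes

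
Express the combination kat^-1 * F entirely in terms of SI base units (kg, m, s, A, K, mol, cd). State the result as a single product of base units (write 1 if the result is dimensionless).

kg⁻¹·m⁻²·s⁵·A²·mol⁻¹

kat = s⁻¹·mol.
So kat⁻¹ = s·mol⁻¹.
F = kg⁻¹·m⁻²·s⁴·A².
Combining: kat⁻¹·F = (s·mol⁻¹) · (kg⁻¹·m⁻²·s⁴·A²) = kg⁻¹·m⁻²·s⁵·A²·mol⁻¹.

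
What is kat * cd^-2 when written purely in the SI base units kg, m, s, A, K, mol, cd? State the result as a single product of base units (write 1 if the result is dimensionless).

kat = mol/s = s⁻¹·mol (catalytic activity).
Combining: kat·cd⁻² = (s⁻¹·mol) · cd⁻² = s⁻¹·mol·cd⁻².

s⁻¹·mol·cd⁻²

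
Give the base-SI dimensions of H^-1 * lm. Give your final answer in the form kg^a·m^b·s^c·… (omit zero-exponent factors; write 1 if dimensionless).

kg⁻¹·m⁻²·s²·A²·cd

H = kg·m²·s⁻²·A⁻².
So H⁻¹ = kg⁻¹·m⁻²·s²·A².
lm = cd.
Combining: H⁻¹·lm = (kg⁻¹·m⁻²·s²·A²) · cd = kg⁻¹·m⁻²·s²·A²·cd.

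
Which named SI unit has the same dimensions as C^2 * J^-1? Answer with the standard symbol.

F

C = A·s = s·A (charge = current × time).
So C² = s²·A².
J = N·m (work = force × distance),
    = kg·m²·s⁻².
So J⁻¹ = kg⁻¹·m⁻²·s².
Combining: C²·J⁻¹ = (s²·A²) · (kg⁻¹·m⁻²·s²) = kg⁻¹·m⁻²·s⁴·A².
kg⁻¹·m⁻²·s⁴·A² is the base-SI form of the farad.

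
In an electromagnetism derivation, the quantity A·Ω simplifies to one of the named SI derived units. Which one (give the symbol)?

Ω = V/A (resistance = voltage per current),
    = kg·m²·s⁻³·A⁻².
Combining: A·Ω = A · (kg·m²·s⁻³·A⁻²) = kg·m²·s⁻³·A⁻¹.
kg·m²·s⁻³·A⁻¹ is the base-SI form of the volt.

V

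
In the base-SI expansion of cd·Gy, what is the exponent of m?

Gy = J/kg (absorbed dose = energy per mass),
    = m²·s⁻².
Combining: cd·Gy = cd · (m²·s⁻²) = m²·s⁻²·cd.
The exponent of m is 2.

2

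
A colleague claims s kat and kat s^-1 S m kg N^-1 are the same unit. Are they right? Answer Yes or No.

No

Left side:
  kat = mol/s = s⁻¹·mol (catalytic activity).
  Combining: s·kat = s · (s⁻¹·mol) = mol.
Right side:
  kat = mol/s = s⁻¹·mol (catalytic activity).
  S = 1/Ω (conductance is reciprocal resistance),
      = kg⁻¹·m⁻²·s³·A².
  N = kg·m/s² = kg·m·s⁻² (force = mass × acceleration).
  So N⁻¹ = kg⁻¹·m⁻¹·s².
  Combining: kat·s⁻¹·S·m·kg·N⁻¹ = (s⁻¹·mol) · s⁻¹ · (kg⁻¹·m⁻²·s³·A²) · m · kg · (kg⁻¹·m⁻¹·s²) = kg⁻¹·m⁻²·s³·A²·mol.
Left is mol; right is kg⁻¹·m⁻²·s³·A²·mol — different.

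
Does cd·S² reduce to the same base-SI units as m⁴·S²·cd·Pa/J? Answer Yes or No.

Left side:
  S = 1/Ω (conductance is reciprocal resistance),
      = kg⁻¹·m⁻²·s³·A².
  So S² = kg⁻²·m⁻⁴·s⁶·A⁴.
  Combining: cd·S² = cd · (kg⁻²·m⁻⁴·s⁶·A⁴) = kg⁻²·m⁻⁴·s⁶·A⁴·cd.
Right side:
  S = kg⁻¹·m⁻²·s³·A².
  So S² = kg⁻²·m⁻⁴·s⁶·A⁴.
  J = kg·m²·s⁻².
  So J⁻¹ = kg⁻¹·m⁻²·s².
  Pa = kg·m⁻¹·s⁻².
  Combining: m⁴·S²·J⁻¹·cd·Pa = m⁴ · (kg⁻²·m⁻⁴·s⁶·A⁴) · (kg⁻¹·m⁻²·s²) · cd · (kg·m⁻¹·s⁻²) = kg⁻²·m⁻³·s⁶·A⁴·cd.
Left is kg⁻²·m⁻⁴·s⁶·A⁴·cd; right is kg⁻²·m⁻³·s⁶·A⁴·cd — different.

No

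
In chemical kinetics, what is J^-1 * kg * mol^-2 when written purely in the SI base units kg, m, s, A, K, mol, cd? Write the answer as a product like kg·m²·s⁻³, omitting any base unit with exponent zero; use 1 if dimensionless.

m⁻²·s²·mol⁻²

J = N·m (work = force × distance),
    = kg·m²·s⁻².
So J⁻¹ = kg⁻¹·m⁻²·s².
Combining: J⁻¹·kg·mol⁻² = (kg⁻¹·m⁻²·s²) · kg · mol⁻² = m⁻²·s²·mol⁻².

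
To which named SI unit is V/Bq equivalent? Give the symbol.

Wb

V = W/A (potential = power per current),
    = kg·m²·s⁻³·A⁻¹.
Bq = 1/s = s⁻¹ (activity is decays per second).
So Bq⁻¹ = s.
Combining: V·Bq⁻¹ = (kg·m²·s⁻³·A⁻¹) · s = kg·m²·s⁻²·A⁻¹.
kg·m²·s⁻²·A⁻¹ is the base-SI form of the weber.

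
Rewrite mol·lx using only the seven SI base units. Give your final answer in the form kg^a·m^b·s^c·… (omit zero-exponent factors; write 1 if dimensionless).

m⁻²·mol·cd

lx = m⁻²·cd.
Combining: mol·lx = mol · (m⁻²·cd) = m⁻²·mol·cd.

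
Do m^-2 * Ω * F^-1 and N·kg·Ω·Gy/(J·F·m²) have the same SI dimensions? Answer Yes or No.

No

Left side:
  Ω = V/A (resistance = voltage per current),
      = kg·m²·s⁻³·A⁻².
  F = C/V (capacitance = charge per voltage),
      = A·s/(kg·m²·s⁻³·A⁻¹) (substituting C and V),
      = kg⁻¹·m⁻²·s⁴·A².
  So F⁻¹ = kg·m²·s⁻⁴·A⁻².
  Combining: m⁻²·Ω·F⁻¹ = m⁻² · (kg·m²·s⁻³·A⁻²) · (kg·m²·s⁻⁴·A⁻²) = kg²·m²·s⁻⁷·A⁻⁴.
Right side:
  J = N·m (work = force × distance),
      = kg·m²·s⁻².
  So J⁻¹ = kg⁻¹·m⁻²·s².
  N = kg·m/s² = kg·m·s⁻² (force = mass × acceleration).
  F = C/V (capacitance = charge per voltage),
      = A·s/(kg·m²·s⁻³·A⁻¹) (substituting C and V),
      = kg⁻¹·m⁻²·s⁴·A².
  So F⁻¹ = kg·m²·s⁻⁴·A⁻².
  Ω = V/A (resistance = voltage per current),
      = kg·m²·s⁻³·A⁻².
  Gy = J/kg (absorbed dose = energy per mass),
      = m²·s⁻².
  Combining: J⁻¹·N·kg·F⁻¹·Ω·m⁻²·Gy = (kg⁻¹·m⁻²·s²) · (kg·m·s⁻²) · kg · (kg·m²·s⁻⁴·A⁻²) · (kg·m²·s⁻³·A⁻²) · m⁻² · (m²·s⁻²) = kg³·m³·s⁻⁹·A⁻⁴.
Left is kg²·m²·s⁻⁷·A⁻⁴; right is kg³·m³·s⁻⁹·A⁻⁴ — different.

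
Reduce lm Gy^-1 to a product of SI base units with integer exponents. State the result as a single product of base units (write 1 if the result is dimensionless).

m⁻²·s²·cd

lm = cd·sr = cd (luminous flux; sr is dimensionless).
Gy = J/kg (absorbed dose = energy per mass),
    = m²·s⁻².
So Gy⁻¹ = m⁻²·s².
Combining: lm·Gy⁻¹ = cd · (m⁻²·s²) = m⁻²·s²·cd.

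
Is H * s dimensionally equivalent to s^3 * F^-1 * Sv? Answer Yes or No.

Left side:
  H = Wb/A (inductance = flux per current),
      = kg·m²·s⁻²·A⁻².
  Combining: H·s = (kg·m²·s⁻²·A⁻²) · s = kg·m²·s⁻¹·A⁻².
Right side:
  F = C/V (capacitance = charge per voltage),
      = A·s/(kg·m²·s⁻³·A⁻¹) (substituting C and V),
      = kg⁻¹·m⁻²·s⁴·A².
  So F⁻¹ = kg·m²·s⁻⁴·A⁻².
  Sv = J/kg (equivalent dose = energy per mass),
      = m²·s⁻².
  Combining: s³·F⁻¹·Sv = s³ · (kg·m²·s⁻⁴·A⁻²) · (m²·s⁻²) = kg·m⁴·s⁻³·A⁻².
Left is kg·m²·s⁻¹·A⁻²; right is kg·m⁴·s⁻³·A⁻² — different.

No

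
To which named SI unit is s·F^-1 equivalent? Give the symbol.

Ω

F = kg⁻¹·m⁻²·s⁴·A².
So F⁻¹ = kg·m²·s⁻⁴·A⁻².
Combining: s·F⁻¹ = s · (kg·m²·s⁻⁴·A⁻²) = kg·m²·s⁻³·A⁻².
kg·m²·s⁻³·A⁻² is the base-SI form of the ohm.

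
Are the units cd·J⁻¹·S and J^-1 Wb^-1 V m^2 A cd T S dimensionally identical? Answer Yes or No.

Left side:
  J = kg·m²·s⁻².
  So J⁻¹ = kg⁻¹·m⁻²·s².
  S = kg⁻¹·m⁻²·s³·A².
  Combining: cd·J⁻¹·S = cd · (kg⁻¹·m⁻²·s²) · (kg⁻¹·m⁻²·s³·A²) = kg⁻²·m⁻⁴·s⁵·A²·cd.
Right side:
  J = N·m (work = force × distance),
      = kg·m²·s⁻².
  So J⁻¹ = kg⁻¹·m⁻²·s².
  Wb = V·s (flux: a volt is a weber per second),
      = kg·m²·s⁻²·A⁻¹.
  So Wb⁻¹ = kg⁻¹·m⁻²·s²·A.
  V = W/A (potential = power per current),
      = kg·m²·s⁻³·A⁻¹.
  T = Wb/m² (flux density = flux per area),
      = kg·s⁻²·A⁻¹.
  S = 1/Ω (conductance is reciprocal resistance),
      = kg⁻¹·m⁻²·s³·A².
  Combining: J⁻¹·Wb⁻¹·V·m²·A·cd·T·S = (kg⁻¹·m⁻²·s²) · (kg⁻¹·m⁻²·s²·A) · (kg·m²·s⁻³·A⁻¹) · m² · A · cd · (kg·s⁻²·A⁻¹) · (kg⁻¹·m⁻²·s³·A²) = kg⁻¹·m⁻²·s²·A²·cd.
Left is kg⁻²·m⁻⁴·s⁵·A²·cd; right is kg⁻¹·m⁻²·s²·A²·cd — different.

No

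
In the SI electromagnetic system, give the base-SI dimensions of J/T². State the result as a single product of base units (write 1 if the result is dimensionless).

kg⁻¹·m²·s²·A²

J = N·m (work = force × distance),
    = kg·m²·s⁻².
T = Wb/m² (flux density = flux per area),
    = kg·s⁻²·A⁻¹.
So T⁻² = kg⁻²·s⁴·A².
Combining: J·T⁻² = (kg·m²·s⁻²) · (kg⁻²·s⁴·A²) = kg⁻¹·m²·s²·A².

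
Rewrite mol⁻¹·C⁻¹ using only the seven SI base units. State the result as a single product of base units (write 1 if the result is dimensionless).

C = s·A.
So C⁻¹ = s⁻¹·A⁻¹.
Combining: mol⁻¹·C⁻¹ = mol⁻¹ · (s⁻¹·A⁻¹) = s⁻¹·A⁻¹·mol⁻¹.

s⁻¹·A⁻¹·mol⁻¹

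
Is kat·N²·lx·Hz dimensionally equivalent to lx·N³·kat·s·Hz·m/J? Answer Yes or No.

No

Left side:
  kat = s⁻¹·mol.
  N = kg·m·s⁻².
  So N² = kg²·m²·s⁻⁴.
  lx = m⁻²·cd.
  Hz = s⁻¹.
  Combining: kat·N²·lx·Hz = (s⁻¹·mol) · (kg²·m²·s⁻⁴) · (m⁻²·cd) · s⁻¹ = kg²·s⁻⁶·mol·cd.
Right side:
  lx = lm/m² (illuminance = luminous flux per area),
      = m⁻²·cd.
  N = kg·m/s² = kg·m·s⁻² (force = mass × acceleration).
  So N³ = kg³·m³·s⁻⁶.
  kat = mol/s = s⁻¹·mol (catalytic activity).
  J = N·m (work = force × distance),
      = kg·m²·s⁻².
  So J⁻¹ = kg⁻¹·m⁻²·s².
  Hz = 1/s = s⁻¹ (frequency is cycles per second).
  Combining: lx·N³·kat·J⁻¹·s·Hz·m = (m⁻²·cd) · (kg³·m³·s⁻⁶) · (s⁻¹·mol) · (kg⁻¹·m⁻²·s²) · s · s⁻¹ · m = kg²·s⁻⁵·mol·cd.
Left is kg²·s⁻⁶·mol·cd; right is kg²·s⁻⁵·mol·cd — different.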